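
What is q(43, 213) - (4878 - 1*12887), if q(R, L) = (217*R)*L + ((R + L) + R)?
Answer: 1995811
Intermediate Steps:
q(R, L) = L + 2*R + 217*L*R (q(R, L) = 217*L*R + ((L + R) + R) = 217*L*R + (L + 2*R) = L + 2*R + 217*L*R)
q(43, 213) - (4878 - 1*12887) = (213 + 2*43 + 217*213*43) - (4878 - 1*12887) = (213 + 86 + 1987503) - (4878 - 12887) = 1987802 - 1*(-8009) = 1987802 + 8009 = 1995811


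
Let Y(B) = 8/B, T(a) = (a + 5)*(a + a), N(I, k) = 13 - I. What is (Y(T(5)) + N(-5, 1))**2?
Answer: 204304/625 ≈ 326.89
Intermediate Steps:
T(a) = 2*a*(5 + a) (T(a) = (5 + a)*(2*a) = 2*a*(5 + a))
(Y(T(5)) + N(-5, 1))**2 = (8/((2*5*(5 + 5))) + (13 - 1*(-5)))**2 = (8/((2*5*10)) + (13 + 5))**2 = (8/100 + 18)**2 = (8*(1/100) + 18)**2 = (2/25 + 18)**2 = (452/25)**2 = 204304/625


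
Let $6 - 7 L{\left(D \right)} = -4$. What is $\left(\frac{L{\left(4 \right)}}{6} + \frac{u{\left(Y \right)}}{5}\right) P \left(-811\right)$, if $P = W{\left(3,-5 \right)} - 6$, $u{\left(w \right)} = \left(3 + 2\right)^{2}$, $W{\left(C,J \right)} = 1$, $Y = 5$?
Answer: $\frac{446050}{21} \approx 21240.0$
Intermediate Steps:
$L{\left(D \right)} = \frac{10}{7}$ ($L{\left(D \right)} = \frac{6}{7} - - \frac{4}{7} = \frac{6}{7} + \frac{4}{7} = \frac{10}{7}$)
$u{\left(w \right)} = 25$ ($u{\left(w \right)} = 5^{2} = 25$)
$P = -5$ ($P = 1 - 6 = -5$)
$\left(\frac{L{\left(4 \right)}}{6} + \frac{u{\left(Y \right)}}{5}\right) P \left(-811\right) = \left(\frac{10}{7 \cdot 6} + \frac{25}{5}\right) \left(-5\right) \left(-811\right) = \left(\frac{10}{7} \cdot \frac{1}{6} + 25 \cdot \frac{1}{5}\right) \left(-5\right) \left(-811\right) = \left(\frac{5}{21} + 5\right) \left(-5\right) \left(-811\right) = \frac{110}{21} \left(-5\right) \left(-811\right) = \left(- \frac{550}{21}\right) \left(-811\right) = \frac{446050}{21}$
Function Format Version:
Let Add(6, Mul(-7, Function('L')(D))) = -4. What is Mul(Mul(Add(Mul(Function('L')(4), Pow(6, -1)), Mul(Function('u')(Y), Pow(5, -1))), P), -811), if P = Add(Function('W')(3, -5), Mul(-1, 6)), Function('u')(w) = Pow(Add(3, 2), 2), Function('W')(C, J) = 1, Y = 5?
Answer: Rational(446050, 21) ≈ 21240.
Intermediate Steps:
Function('L')(D) = Rational(10, 7) (Function('L')(D) = Add(Rational(6, 7), Mul(Rational(-1, 7), -4)) = Add(Rational(6, 7), Rational(4, 7)) = Rational(10, 7))
Function('u')(w) = 25 (Function('u')(w) = Pow(5, 2) = 25)
P = -5 (P = Add(1, Mul(-1, 6)) = Add(1, -6) = -5)
Mul(Mul(Add(Mul(Function('L')(4), Pow(6, -1)), Mul(Function('u')(Y), Pow(5, -1))), P), -811) = Mul(Mul(Add(Mul(Rational(10, 7), Pow(6, -1)), Mul(25, Pow(5, -1))), -5), -811) = Mul(Mul(Add(Mul(Rational(10, 7), Rational(1, 6)), Mul(25, Rational(1, 5))), -5), -811) = Mul(Mul(Add(Rational(5, 21), 5), -5), -811) = Mul(Mul(Rational(110, 21), -5), -811) = Mul(Rational(-550, 21), -811) = Rational(446050, 21)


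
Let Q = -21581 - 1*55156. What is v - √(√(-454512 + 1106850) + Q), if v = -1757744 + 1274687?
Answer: -483057 - I*√(76737 - 3*√72482) ≈ -4.8306e+5 - 275.55*I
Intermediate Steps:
Q = -76737 (Q = -21581 - 55156 = -76737)
v = -483057
v - √(√(-454512 + 1106850) + Q) = -483057 - √(√(-454512 + 1106850) - 76737) = -483057 - √(√652338 - 76737) = -483057 - √(3*√72482 - 76737) = -483057 - √(-76737 + 3*√72482)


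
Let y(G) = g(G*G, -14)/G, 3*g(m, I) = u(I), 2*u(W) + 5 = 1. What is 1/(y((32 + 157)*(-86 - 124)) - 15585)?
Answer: -59535/927852974 ≈ -6.4164e-5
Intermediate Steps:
u(W) = -2 (u(W) = -5/2 + (½)*1 = -5/2 + ½ = -2)
g(m, I) = -⅔ (g(m, I) = (⅓)*(-2) = -⅔)
y(G) = -2/(3*G)
1/(y((32 + 157)*(-86 - 124)) - 15585) = 1/(-2*1/((-86 - 124)*(32 + 157))/3 - 15585) = 1/(-2/(3*(189*(-210))) - 15585) = 1/(-⅔/(-39690) - 15585) = 1/(-⅔*(-1/39690) - 15585) = 1/(1/59535 - 15585) = 1/(-927852974/59535) = -59535/927852974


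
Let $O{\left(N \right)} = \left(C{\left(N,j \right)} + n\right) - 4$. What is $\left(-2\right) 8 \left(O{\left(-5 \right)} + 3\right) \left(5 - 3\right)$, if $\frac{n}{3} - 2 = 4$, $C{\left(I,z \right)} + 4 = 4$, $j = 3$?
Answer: $-544$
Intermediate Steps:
$C{\left(I,z \right)} = 0$ ($C{\left(I,z \right)} = -4 + 4 = 0$)
$n = 18$ ($n = 6 + 3 \cdot 4 = 6 + 12 = 18$)
$O{\left(N \right)} = 14$ ($O{\left(N \right)} = \left(0 + 18\right) - 4 = 18 - 4 = 14$)
$\left(-2\right) 8 \left(O{\left(-5 \right)} + 3\right) \left(5 - 3\right) = \left(-2\right) 8 \left(14 + 3\right) \left(5 - 3\right) = - 16 \cdot 17 \cdot 2 = \left(-16\right) 34 = -544$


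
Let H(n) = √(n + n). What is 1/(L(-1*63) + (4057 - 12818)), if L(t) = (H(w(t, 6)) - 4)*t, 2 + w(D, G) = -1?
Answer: I/(-8509*I + 63*√6) ≈ -0.00011748 + 2.1307e-6*I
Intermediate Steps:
w(D, G) = -3 (w(D, G) = -2 - 1 = -3)
H(n) = √2*√n (H(n) = √(2*n) = √2*√n)
L(t) = t*(-4 + I*√6) (L(t) = (√2*√(-3) - 4)*t = (√2*(I*√3) - 4)*t = (I*√6 - 4)*t = (-4 + I*√6)*t = t*(-4 + I*√6))
1/(L(-1*63) + (4057 - 12818)) = 1/((-1*63)*(-4 + I*√6) + (4057 - 12818)) = 1/(-63*(-4 + I*√6) - 8761) = 1/((252 - 63*I*√6) - 8761) = 1/(-8509 - 63*I*√6)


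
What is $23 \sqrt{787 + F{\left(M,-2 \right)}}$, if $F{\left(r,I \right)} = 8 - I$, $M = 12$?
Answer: $23 \sqrt{797} \approx 649.32$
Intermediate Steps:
$23 \sqrt{787 + F{\left(M,-2 \right)}} = 23 \sqrt{787 + \left(8 - -2\right)} = 23 \sqrt{787 + \left(8 + 2\right)} = 23 \sqrt{787 + 10} = 23 \sqrt{797}$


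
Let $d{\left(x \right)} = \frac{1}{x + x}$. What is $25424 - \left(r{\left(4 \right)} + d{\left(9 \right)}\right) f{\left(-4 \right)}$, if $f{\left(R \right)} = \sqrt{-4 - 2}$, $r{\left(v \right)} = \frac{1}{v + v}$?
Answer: $25424 - \frac{13 i \sqrt{6}}{72} \approx 25424.0 - 0.44227 i$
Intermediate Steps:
$d{\left(x \right)} = \frac{1}{2 x}$
$r{\left(v \right)} = \frac{1}{2 v}$
$f{\left(R \right)} = i \sqrt{6}$ ($f{\left(R \right)} = \sqrt{-6} = i \sqrt{6}$)
$25424 - \left(r{\left(4 \right)} + d{\left(9 \right)}\right) f{\left(-4 \right)} = 25424 - \left(\frac{1}{2 \cdot 4} + \frac{1}{2 \cdot 9}\right) i \sqrt{6} = 25424 - \left(\frac{1}{2} \cdot \frac{1}{4} + \frac{1}{2} \cdot \frac{1}{9}\right) i \sqrt{6} = 25424 - \left(\frac{1}{8} + \frac{1}{18}\right) i \sqrt{6} = 25424 - \frac{13 i \sqrt{6}}{72}$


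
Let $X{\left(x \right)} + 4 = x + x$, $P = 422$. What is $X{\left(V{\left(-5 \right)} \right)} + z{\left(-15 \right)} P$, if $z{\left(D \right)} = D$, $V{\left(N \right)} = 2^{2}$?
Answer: $-6326$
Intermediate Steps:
$V{\left(N \right)} = 4$
$X{\left(x \right)} = -4 + 2 x$ ($X{\left(x \right)} = -4 + \left(x + x\right) = -4 + 2 x$)
$X{\left(V{\left(-5 \right)} \right)} + z{\left(-15 \right)} P = \left(-4 + 2 \cdot 4\right) - 6330 = \left(-4 + 8\right) - 6330 = 4 - 6330 = -6326$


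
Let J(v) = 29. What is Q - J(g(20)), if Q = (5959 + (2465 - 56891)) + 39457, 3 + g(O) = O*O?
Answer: -9039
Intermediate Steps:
g(O) = -3 + O**2 (g(O) = -3 + O*O = -3 + O**2)
Q = -9010 (Q = (5959 - 54426) + 39457 = -48467 + 39457 = -9010)
Q - J(g(20)) = -9010 - 1*29 = -9010 - 29 = -9039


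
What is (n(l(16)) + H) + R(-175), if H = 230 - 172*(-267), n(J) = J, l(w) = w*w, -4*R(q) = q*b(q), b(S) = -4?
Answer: 46235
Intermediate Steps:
R(q) = q (R(q) = -q*(-4)/4 = -(-1)*q = q)
l(w) = w**2
H = 46154 (H = 230 + 45924 = 46154)
(n(l(16)) + H) + R(-175) = (16**2 + 46154) - 175 = (256 + 46154) - 175 = 46410 - 175 = 46235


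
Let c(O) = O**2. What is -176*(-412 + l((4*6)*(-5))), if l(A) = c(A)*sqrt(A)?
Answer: 72512 - 5068800*I*sqrt(30) ≈ 72512.0 - 2.7763e+7*I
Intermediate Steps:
l(A) = A**(5/2) (l(A) = A**2*sqrt(A) = A**(5/2))
-176*(-412 + l((4*6)*(-5))) = -176*(-412 + ((4*6)*(-5))**(5/2)) = -176*(-412 + (24*(-5))**(5/2)) = -176*(-412 + (-120)**(5/2)) = -176*(-412 + 28800*I*sqrt(30)) = 72512 - 5068800*I*sqrt(30)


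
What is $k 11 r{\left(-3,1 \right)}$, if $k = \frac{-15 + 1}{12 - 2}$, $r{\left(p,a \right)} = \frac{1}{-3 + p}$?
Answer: $\frac{77}{30} \approx 2.5667$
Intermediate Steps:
$k = - \frac{7}{5}$ ($k = - \frac{14}{10} = \left(-14\right) \frac{1}{10} = - \frac{7}{5} \approx -1.4$)
$k 11 r{\left(-3,1 \right)} = \frac{\left(- \frac{7}{5}\right) 11}{-3 - 3} = - \frac{77}{5 \left(-6\right)} = \left(- \frac{77}{5}\right) \left(- \frac{1}{6}\right) = \frac{77}{30}$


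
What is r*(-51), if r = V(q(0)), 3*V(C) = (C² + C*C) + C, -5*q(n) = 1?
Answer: 51/25 ≈ 2.0400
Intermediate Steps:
q(n) = -⅕ (q(n) = -⅕*1 = -⅕)
V(C) = C/3 + 2*C²/3 (V(C) = ((C² + C*C) + C)/3 = ((C² + C²) + C)/3 = (2*C² + C)/3 = (C + 2*C²)/3 = C/3 + 2*C²/3)
r = -1/25 (r = (⅓)*(-⅕)*(1 + 2*(-⅕)) = (⅓)*(-⅕)*(1 - ⅖) = (⅓)*(-⅕)*(⅗) = -1/25 ≈ -0.040000)
r*(-51) = -1/25*(-51) = 51/25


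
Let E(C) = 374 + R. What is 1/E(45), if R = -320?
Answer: 1/54 ≈ 0.018519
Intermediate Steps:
E(C) = 54 (E(C) = 374 - 320 = 54)
1/E(45) = 1/54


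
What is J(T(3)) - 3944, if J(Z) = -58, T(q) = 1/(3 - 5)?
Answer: -4002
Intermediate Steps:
T(q) = -1/2 (T(q) = 1/(-2) = -1/2)
J(T(3)) - 3944 = -58 - 3944 = -4002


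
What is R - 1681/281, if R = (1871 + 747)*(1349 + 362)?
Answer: 1258709157/281 ≈ 4.4794e+6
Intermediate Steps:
R = 4479398 (R = 2618*1711 = 4479398)
R - 1681/281 = 4479398 - 1681/281 = 1258709157/281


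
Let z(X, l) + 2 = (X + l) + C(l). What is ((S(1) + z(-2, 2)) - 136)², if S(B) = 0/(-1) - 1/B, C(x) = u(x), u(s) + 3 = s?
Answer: 19600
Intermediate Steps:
u(s) = -3 + s
C(x) = -3 + x
S(B) = -1/B (S(B) = 0*(-1) - 1/B = 0 - 1/B = -1/B)
z(X, l) = -5 + X + 2*l (z(X, l) = -2 + ((X + l) + (-3 + l)) = -2 + (-3 + X + 2*l) = -5 + X + 2*l)
((S(1) + z(-2, 2)) - 136)² = ((-1/1 + (-5 - 2 + 2*2)) - 136)² = ((-1*1 + (-5 - 2 + 4)) - 136)² = ((-1 - 3) - 136)² = (-4 - 136)² = (-140)² = 19600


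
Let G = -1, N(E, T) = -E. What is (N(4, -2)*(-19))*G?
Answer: -76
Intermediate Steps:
(N(4, -2)*(-19))*G = (-1*4*(-19))*(-1) = -4*(-19)*(-1) = 76*(-1) = -76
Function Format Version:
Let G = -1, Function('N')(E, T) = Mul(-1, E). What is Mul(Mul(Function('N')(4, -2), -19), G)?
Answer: -76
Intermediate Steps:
Mul(Mul(Function('N')(4, -2), -19), G) = Mul(Mul(Mul(-1, 4), -19), -1) = Mul(Mul(-4, -19), -1) = Mul(76, -1) = -76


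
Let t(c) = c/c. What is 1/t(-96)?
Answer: 1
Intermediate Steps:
t(c) = 1
1/t(-96) = 1/1 = 1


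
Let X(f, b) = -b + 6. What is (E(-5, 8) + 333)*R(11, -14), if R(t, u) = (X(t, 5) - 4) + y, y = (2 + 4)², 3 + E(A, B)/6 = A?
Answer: 9405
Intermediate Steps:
X(f, b) = 6 - b
E(A, B) = -18 + 6*A
y = 36 (y = 6² = 36)
R(t, u) = 33 (R(t, u) = ((6 - 1*5) - 4) + 36 = ((6 - 5) - 4) + 36 = (1 - 4) + 36 = -3 + 36 = 33)
(E(-5, 8) + 333)*R(11, -14) = ((-18 + 6*(-5)) + 333)*33 = ((-18 - 30) + 333)*33 = (-48 + 333)*33 = 285*33 = 9405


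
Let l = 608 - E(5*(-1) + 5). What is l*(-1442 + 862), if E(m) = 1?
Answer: -352060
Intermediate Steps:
l = 607 (l = 608 - 1*1 = 608 - 1 = 607)
l*(-1442 + 862) = 607*(-1442 + 862) = 607*(-580) = -352060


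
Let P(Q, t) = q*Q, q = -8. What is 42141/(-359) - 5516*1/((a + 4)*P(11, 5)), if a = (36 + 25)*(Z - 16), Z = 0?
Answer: -901638205/7676856 ≈ -117.45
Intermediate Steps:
P(Q, t) = -8*Q
a = -976 (a = (36 + 25)*(0 - 16) = 61*(-16) = -976)
42141/(-359) - 5516*1/((a + 4)*P(11, 5)) = 42141/(-359) - 5516*(-1/(88*(-976 + 4))) = 42141*(-1/359) - 5516/((-88*(-972))) = -42141/359 - 5516/85536 = -42141/359 - 5516*1/85536 = -42141/359 - 1379/21384 = -901638205/7676856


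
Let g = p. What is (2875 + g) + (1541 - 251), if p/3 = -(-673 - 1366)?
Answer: 10282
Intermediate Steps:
p = 6117 (p = 3*(-(-673 - 1366)) = 3*(-1*(-2039)) = 3*2039 = 6117)
g = 6117
(2875 + g) + (1541 - 251) = (2875 + 6117) + (1541 - 251) = 8992 + 1290 = 10282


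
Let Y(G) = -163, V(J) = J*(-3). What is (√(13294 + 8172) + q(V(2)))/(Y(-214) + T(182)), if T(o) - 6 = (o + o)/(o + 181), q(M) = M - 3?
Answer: 3267/56627 - 363*√21466/56627 ≈ -0.88151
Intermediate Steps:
V(J) = -3*J
q(M) = -3 + M
T(o) = 6 + 2*o/(181 + o) (T(o) = 6 + (o + o)/(o + 181) = 6 + (2*o)/(181 + o) = 6 + 2*o/(181 + o))
(√(13294 + 8172) + q(V(2)))/(Y(-214) + T(182)) = (√(13294 + 8172) + (-3 - 3*2))/(-163 + 2*(543 + 4*182)/(181 + 182)) = (√21466 + (-3 - 6))/(-163 + 2*(543 + 728)/363) = (√21466 - 9)/(-163 + 2*(1/363)*1271) = (-9 + √21466)/(-163 + 2542/363) = (-9 + √21466)/(-56627/363) = (-9 + √21466)*(-363/56627) = 3267/56627 - 363*√21466/56627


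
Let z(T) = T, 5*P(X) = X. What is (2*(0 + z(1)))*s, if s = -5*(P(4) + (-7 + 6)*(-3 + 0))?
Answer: -38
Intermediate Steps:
P(X) = X/5
s = -19 (s = -5*((⅕)*4 + (-7 + 6)*(-3 + 0)) = -5*(⅘ - 1*(-3)) = -5*(⅘ + 3) = -5*19/5 = -19)
(2*(0 + z(1)))*s = (2*(0 + 1))*(-19) = (2*1)*(-19) = 2*(-19) = -38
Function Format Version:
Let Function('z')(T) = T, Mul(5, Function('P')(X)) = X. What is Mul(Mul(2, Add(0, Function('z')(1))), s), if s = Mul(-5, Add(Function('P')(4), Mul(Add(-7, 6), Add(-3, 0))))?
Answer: -38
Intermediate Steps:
Function('P')(X) = Mul(Rational(1, 5), X)
s = -19 (s = Mul(-5, Add(Mul(Rational(1, 5), 4), Mul(Add(-7, 6), Add(-3, 0)))) = Mul(-5, Add(Rational(4, 5), Mul(-1, -3))) = Mul(-5, Add(Rational(4, 5), 3)) = Mul(-5, Rational(19, 5)) = -19)
Mul(Mul(2, Add(0, Function('z')(1))), s) = Mul(Mul(2, Add(0, 1)), -19) = Mul(Mul(2, 1), -19) = Mul(2, -19) = -38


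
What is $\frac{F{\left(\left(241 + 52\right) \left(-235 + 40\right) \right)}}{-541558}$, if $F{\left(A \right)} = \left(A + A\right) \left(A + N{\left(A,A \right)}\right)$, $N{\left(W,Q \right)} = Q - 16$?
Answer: $- \frac{6529730610}{270779} \approx -24115.0$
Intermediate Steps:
$N{\left(W,Q \right)} = -16 + Q$ ($N{\left(W,Q \right)} = Q - 16 = -16 + Q$)
$F{\left(A \right)} = 2 A \left(-16 + 2 A\right)$ ($F{\left(A \right)} = \left(A + A\right) \left(A + \left(-16 + A\right)\right) = 2 A \left(-16 + 2 A\right)$)
$\frac{F{\left(\left(241 + 52\right) \left(-235 + 40\right) \right)}}{-541558} = \frac{4 \left(241 + 52\right) \left(-235 + 40\right) \left(-8 + \left(241 + 52\right) \left(-235 + 40\right)\right)}{-541558} = 4 \cdot 293 \left(-195\right) \left(-8 + 293 \left(-195\right)\right) \left(- \frac{1}{541558}\right) = 4 \left(-57135\right) \left(-8 - 57135\right) \left(- \frac{1}{541558}\right) = 4 \left(-57135\right) \left(-57143\right) \left(- \frac{1}{541558}\right) = 13059461220 \left(- \frac{1}{541558}\right) = - \frac{6529730610}{270779}$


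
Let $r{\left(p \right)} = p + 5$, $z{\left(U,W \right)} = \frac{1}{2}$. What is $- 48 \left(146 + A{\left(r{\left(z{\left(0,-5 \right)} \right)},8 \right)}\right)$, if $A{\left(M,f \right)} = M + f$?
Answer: $-7656$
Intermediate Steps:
$z{\left(U,W \right)} = \frac{1}{2}$
$r{\left(p \right)} = 5 + p$
$- 48 \left(146 + A{\left(r{\left(z{\left(0,-5 \right)} \right)},8 \right)}\right) = - 48 \left(146 + \left(\left(5 + \frac{1}{2}\right) + 8\right)\right) = - 48 \left(146 + \left(\frac{11}{2} + 8\right)\right) = - 48 \left(146 + \frac{27}{2}\right) = \left(-48\right) \frac{319}{2} = -7656$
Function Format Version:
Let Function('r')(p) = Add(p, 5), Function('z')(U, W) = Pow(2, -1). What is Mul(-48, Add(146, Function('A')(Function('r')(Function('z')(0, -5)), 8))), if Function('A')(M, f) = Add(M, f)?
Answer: -7656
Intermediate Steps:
Function('z')(U, W) = Rational(1, 2)
Function('r')(p) = Add(5, p)
Mul(-48, Add(146, Function('A')(Function('r')(Function('z')(0, -5)), 8))) = Mul(-48, Add(146, Add(Add(5, Rational(1, 2)), 8))) = Mul(-48, Add(146, Add(Rational(11, 2), 8))) = Mul(-48, Add(146, Rational(27, 2))) = Mul(-48, Rational(319, 2)) = -7656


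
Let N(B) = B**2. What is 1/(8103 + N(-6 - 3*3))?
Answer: 1/8328 ≈ 0.00012008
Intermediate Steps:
1/(8103 + N(-6 - 3*3)) = 1/(8103 + (-6 - 3*3)**2) = 1/(8103 + (-6 - 9)**2) = 1/(8103 + (-15)**2) = 1/(8103 + 225) = 1/8328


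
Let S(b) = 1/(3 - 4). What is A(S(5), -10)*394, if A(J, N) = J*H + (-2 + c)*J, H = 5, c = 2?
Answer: -1970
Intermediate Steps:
S(b) = -1 (S(b) = 1/(-1) = -1)
A(J, N) = 5*J (A(J, N) = J*5 + (-2 + 2)*J = 5*J + 0*J = 5*J + 0 = 5*J)
A(S(5), -10)*394 = (5*(-1))*394 = -5*394 = -1970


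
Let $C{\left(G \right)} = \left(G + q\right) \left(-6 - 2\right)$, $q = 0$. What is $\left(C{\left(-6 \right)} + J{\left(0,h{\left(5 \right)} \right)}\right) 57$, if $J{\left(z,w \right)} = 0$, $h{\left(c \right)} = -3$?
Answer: $2736$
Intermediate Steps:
$C{\left(G \right)} = - 8 G$ ($C{\left(G \right)} = \left(G + 0\right) \left(-6 - 2\right) = G \left(-8\right) = - 8 G$)
$\left(C{\left(-6 \right)} + J{\left(0,h{\left(5 \right)} \right)}\right) 57 = \left(\left(-8\right) \left(-6\right) + 0\right) 57 = \left(48 + 0\right) 57 = 48 \cdot 57 = 2736$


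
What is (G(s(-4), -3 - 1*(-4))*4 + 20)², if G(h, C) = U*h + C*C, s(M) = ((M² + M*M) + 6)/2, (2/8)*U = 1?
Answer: 107584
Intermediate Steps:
U = 4 (U = 4*1 = 4)
s(M) = 3 + M² (s(M) = ((M² + M²) + 6)*(½) = (2*M² + 6)*(½) = (6 + 2*M²)*(½) = 3 + M²)
G(h, C) = C² + 4*h (G(h, C) = 4*h + C*C = 4*h + C² = C² + 4*h)
(G(s(-4), -3 - 1*(-4))*4 + 20)² = (((-3 - 1*(-4))² + 4*(3 + (-4)²))*4 + 20)² = (((-3 + 4)² + 4*(3 + 16))*4 + 20)² = ((1² + 4*19)*4 + 20)² = ((1 + 76)*4 + 20)² = (77*4 + 20)² = (308 + 20)² = 328² = 107584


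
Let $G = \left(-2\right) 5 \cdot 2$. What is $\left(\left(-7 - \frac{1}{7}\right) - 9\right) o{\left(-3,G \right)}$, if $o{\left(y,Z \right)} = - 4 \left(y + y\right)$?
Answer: $- \frac{2712}{7} \approx -387.43$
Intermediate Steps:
$G = -20$ ($G = \left(-10\right) 2 = -20$)
$o{\left(y,Z \right)} = - 8 y$ ($o{\left(y,Z \right)} = - 4 \cdot 2 y = - 8 y$)
$\left(\left(-7 - \frac{1}{7}\right) - 9\right) o{\left(-3,G \right)} = \left(\left(-7 - \frac{1}{7}\right) - 9\right) \left(\left(-8\right) \left(-3\right)\right) = \left(\left(-7 - \frac{1}{7}\right) - 9\right) 24 = \left(- \frac{50}{7} - 9\right) 24 = \left(- \frac{113}{7}\right) 24 = - \frac{2712}{7}$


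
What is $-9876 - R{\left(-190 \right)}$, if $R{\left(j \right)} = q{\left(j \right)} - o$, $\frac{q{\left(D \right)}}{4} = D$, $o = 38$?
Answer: $-9078$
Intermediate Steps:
$q{\left(D \right)} = 4 D$
$R{\left(j \right)} = -38 + 4 j$ ($R{\left(j \right)} = 4 j - 38 = -38 + 4 j$)
$-9876 - R{\left(-190 \right)} = -9876 - \left(-38 + 4 \left(-190\right)\right) = -9876 - \left(-38 - 760\right) = -9876 - -798 = -9876 + 798 = -9078$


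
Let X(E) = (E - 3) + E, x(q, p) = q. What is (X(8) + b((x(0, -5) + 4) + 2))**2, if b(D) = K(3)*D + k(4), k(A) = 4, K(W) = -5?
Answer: 169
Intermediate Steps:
X(E) = -3 + 2*E (X(E) = (-3 + E) + E = -3 + 2*E)
b(D) = 4 - 5*D (b(D) = -5*D + 4 = 4 - 5*D)
(X(8) + b((x(0, -5) + 4) + 2))**2 = ((-3 + 2*8) + (4 - 5*((0 + 4) + 2)))**2 = ((-3 + 16) + (4 - 5*(4 + 2)))**2 = (13 + (4 - 5*6))**2 = (13 + (4 - 30))**2 = (13 - 26)**2 = (-13)**2 = 169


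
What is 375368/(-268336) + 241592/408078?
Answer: -5521974487/6843876138 ≈ -0.80685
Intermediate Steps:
375368/(-268336) + 241592/408078 = 375368*(-1/268336) + 241592*(1/408078) = -46921/33542 + 120796/204039 = -5521974487/6843876138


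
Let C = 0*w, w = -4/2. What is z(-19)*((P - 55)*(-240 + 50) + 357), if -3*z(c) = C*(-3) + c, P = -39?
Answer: 346123/3 ≈ 1.1537e+5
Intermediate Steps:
w = -2 (w = -4*½ = -2)
C = 0 (C = 0*(-2) = 0)
z(c) = -c/3 (z(c) = -(0*(-3) + c)/3 = -(0 + c)/3 = -c/3)
z(-19)*((P - 55)*(-240 + 50) + 357) = (-⅓*(-19))*((-39 - 55)*(-240 + 50) + 357) = 19*(-94*(-190) + 357)/3 = 19*(17860 + 357)/3 = (19/3)*18217 = 346123/3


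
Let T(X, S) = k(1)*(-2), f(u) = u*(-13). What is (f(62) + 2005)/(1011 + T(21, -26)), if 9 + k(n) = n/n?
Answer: 1199/1027 ≈ 1.1675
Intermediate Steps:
f(u) = -13*u
k(n) = -8 (k(n) = -9 + n/n = -9 + 1 = -8)
T(X, S) = 16 (T(X, S) = -8*(-2) = 16)
(f(62) + 2005)/(1011 + T(21, -26)) = (-13*62 + 2005)/(1011 + 16) = (-806 + 2005)/1027 = 1199*(1/1027) = 1199/1027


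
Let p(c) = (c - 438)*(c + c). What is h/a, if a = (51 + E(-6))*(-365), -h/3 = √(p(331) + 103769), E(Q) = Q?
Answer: √32935/5475 ≈ 0.033147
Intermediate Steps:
p(c) = 2*c*(-438 + c) (p(c) = (-438 + c)*(2*c) = 2*c*(-438 + c))
h = -3*√32935 (h = -3*√(2*331*(-438 + 331) + 103769) = -3*√(2*331*(-107) + 103769) = -3*√(-70834 + 103769) = -3*√32935 ≈ -544.44)
a = -16425 (a = (51 - 6)*(-365) = 45*(-365) = -16425)
h/a = -3*√32935/(-16425) = -3*√32935*(-1/16425) = √32935/5475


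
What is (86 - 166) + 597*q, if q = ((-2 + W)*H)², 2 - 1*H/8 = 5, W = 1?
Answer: 343792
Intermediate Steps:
H = -24 (H = 16 - 8*5 = 16 - 40 = -24)
q = 576 (q = ((-2 + 1)*(-24))² = (-1*(-24))² = 24² = 576)
(86 - 166) + 597*q = (86 - 166) + 597*576 = -80 + 343872 = 343792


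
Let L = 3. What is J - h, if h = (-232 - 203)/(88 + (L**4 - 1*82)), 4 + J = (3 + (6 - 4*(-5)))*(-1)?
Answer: -28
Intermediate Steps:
J = -33 (J = -4 + (3 + (6 - 4*(-5)))*(-1) = -4 + (3 + (6 + 20))*(-1) = -4 + (3 + 26)*(-1) = -4 + 29*(-1) = -4 - 29 = -33)
h = -5 (h = (-232 - 203)/(88 + (3**4 - 1*82)) = -435/(88 + (81 - 82)) = -435/(88 - 1) = -435/87 = -435*1/87 = -5)
J - h = -33 - 1*(-5) = -33 + 5 = -28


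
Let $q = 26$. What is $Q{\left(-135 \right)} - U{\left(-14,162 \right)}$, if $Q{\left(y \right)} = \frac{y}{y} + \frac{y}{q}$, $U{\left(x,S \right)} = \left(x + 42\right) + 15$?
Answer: $- \frac{1227}{26} \approx -47.192$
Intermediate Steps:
$U{\left(x,S \right)} = 57 + x$ ($U{\left(x,S \right)} = \left(42 + x\right) + 15 = 57 + x$)
$Q{\left(y \right)} = 1 + \frac{y}{26}$ ($Q{\left(y \right)} = \frac{y}{y} + \frac{y}{26} = 1 + y \frac{1}{26} = 1 + \frac{y}{26}$)
$Q{\left(-135 \right)} - U{\left(-14,162 \right)} = \left(1 + \frac{1}{26} \left(-135\right)\right) - \left(57 - 14\right) = \left(1 - \frac{135}{26}\right) - 43 = - \frac{109}{26} - 43 = - \frac{1227}{26}$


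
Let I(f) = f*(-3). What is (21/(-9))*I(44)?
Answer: 308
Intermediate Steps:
I(f) = -3*f
(21/(-9))*I(44) = (21/(-9))*(-3*44) = (21*(-⅑))*(-132) = -7/3*(-132) = 308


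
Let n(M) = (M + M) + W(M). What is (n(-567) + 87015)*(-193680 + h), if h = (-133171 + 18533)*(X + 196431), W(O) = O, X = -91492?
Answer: -1026343694669268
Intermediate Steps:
h = -12029997082 (h = (-133171 + 18533)*(-91492 + 196431) = -114638*104939 = -12029997082)
n(M) = 3*M (n(M) = (M + M) + M = 2*M + M = 3*M)
(n(-567) + 87015)*(-193680 + h) = (3*(-567) + 87015)*(-193680 - 12029997082) = (-1701 + 87015)*(-12030190762) = 85314*(-12030190762) = -1026343694669268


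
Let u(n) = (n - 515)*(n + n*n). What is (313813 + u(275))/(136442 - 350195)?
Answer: 17902187/213753 ≈ 83.752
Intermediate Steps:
u(n) = (-515 + n)*(n + n²)
(313813 + u(275))/(136442 - 350195) = (313813 + 275*(-515 + 275² - 514*275))/(136442 - 350195) = (313813 + 275*(-515 + 75625 - 141350))/(-213753) = (313813 + 275*(-66240))*(-1/213753) = (313813 - 18216000)*(-1/213753) = -17902187*(-1/213753) = 17902187/213753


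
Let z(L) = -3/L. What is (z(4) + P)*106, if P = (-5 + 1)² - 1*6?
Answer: 1961/2 ≈ 980.50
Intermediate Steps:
P = 10 (P = (-4)² - 6 = 16 - 6 = 10)
(z(4) + P)*106 = (-3/4 + 10)*106 = (-3*¼ + 10)*106 = (-¾ + 10)*106 = (37/4)*106 = 1961/2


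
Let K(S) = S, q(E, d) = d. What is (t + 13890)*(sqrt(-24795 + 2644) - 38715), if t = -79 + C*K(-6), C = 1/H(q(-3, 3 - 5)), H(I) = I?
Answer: -534809010 + 13814*I*sqrt(22151) ≈ -5.3481e+8 + 2.056e+6*I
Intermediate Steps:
C = -1/2 (C = 1/(3 - 5) = 1/(-2) = -1/2 ≈ -0.50000)
t = -76 (t = -79 - 1/2*(-6) = -79 + 3 = -76)
(t + 13890)*(sqrt(-24795 + 2644) - 38715) = (-76 + 13890)*(sqrt(-24795 + 2644) - 38715) = 13814*(sqrt(-22151) - 38715) = 13814*(I*sqrt(22151) - 38715) = 13814*(-38715 + I*sqrt(22151)) = -534809010 + 13814*I*sqrt(22151)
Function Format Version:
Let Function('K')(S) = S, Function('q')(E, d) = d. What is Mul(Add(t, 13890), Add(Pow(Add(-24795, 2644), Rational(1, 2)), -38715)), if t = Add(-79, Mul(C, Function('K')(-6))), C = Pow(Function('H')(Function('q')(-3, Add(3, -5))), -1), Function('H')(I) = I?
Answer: Add(-534809010, Mul(13814, I, Pow(22151, Rational(1, 2)))) ≈ Add(-5.3481e+8, Mul(2.0560e+6, I))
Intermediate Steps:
C = Rational(-1, 2) (C = Pow(Add(3, -5), -1) = Pow(-2, -1) = Rational(-1, 2) ≈ -0.50000)
t = -76 (t = Add(-79, Mul(Rational(-1, 2), -6)) = Add(-79, 3) = -76)
Mul(Add(t, 13890), Add(Pow(Add(-24795, 2644), Rational(1, 2)), -38715)) = Mul(Add(-76, 13890), Add(Pow(Add(-24795, 2644), Rational(1, 2)), -38715)) = Mul(13814, Add(Pow(-22151, Rational(1, 2)), -38715)) = Mul(13814, Add(Mul(I, Pow(22151, Rational(1, 2))), -38715)) = Mul(13814, Add(-38715, Mul(I, Pow(22151, Rational(1, 2))))) = Add(-534809010, Mul(13814, I, Pow(22151, Rational(1, 2))))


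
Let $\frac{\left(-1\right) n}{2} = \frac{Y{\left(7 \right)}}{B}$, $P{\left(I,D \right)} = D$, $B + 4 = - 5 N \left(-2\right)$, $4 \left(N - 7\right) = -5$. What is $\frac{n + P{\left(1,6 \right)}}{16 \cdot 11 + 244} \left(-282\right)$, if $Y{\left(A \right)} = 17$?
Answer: $- \frac{1927}{535} \approx -3.6019$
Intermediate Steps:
$N = \frac{23}{4}$ ($N = 7 + \frac{1}{4} \left(-5\right) = 7 - \frac{5}{4} = \frac{23}{4} \approx 5.75$)
$B = \frac{107}{2}$ ($B = -4 + \left(-5\right) \frac{23}{4} \left(-2\right) = -4 - - \frac{115}{2} = -4 + \frac{115}{2} = \frac{107}{2} \approx 53.5$)
$n = - \frac{68}{107}$ ($n = - 2 \frac{17}{\frac{107}{2}} = - 2 \cdot 17 \cdot \frac{2}{107} = \left(-2\right) \frac{34}{107} = - \frac{68}{107} \approx -0.63551$)
$\frac{n + P{\left(1,6 \right)}}{16 \cdot 11 + 244} \left(-282\right) = \frac{- \frac{68}{107} + 6}{16 \cdot 11 + 244} \left(-282\right) = \frac{574}{107 \left(176 + 244\right)} \left(-282\right) = \frac{574}{107 \cdot 420} \left(-282\right) = \frac{574}{107} \cdot \frac{1}{420} \left(-282\right) = \frac{41}{3210} \left(-282\right) = - \frac{1927}{535}$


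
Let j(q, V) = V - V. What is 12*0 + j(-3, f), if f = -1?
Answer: 0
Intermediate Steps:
j(q, V) = 0
12*0 + j(-3, f) = 12*0 + 0 = 0 + 0 = 0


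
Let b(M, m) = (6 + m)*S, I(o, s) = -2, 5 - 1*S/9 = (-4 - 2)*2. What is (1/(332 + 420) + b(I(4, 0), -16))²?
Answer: 1323786012481/565504 ≈ 2.3409e+6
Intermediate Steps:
S = 153 (S = 45 - 9*(-4 - 2)*2 = 45 - (-54)*2 = 45 - 9*(-12) = 45 + 108 = 153)
b(M, m) = 918 + 153*m (b(M, m) = (6 + m)*153 = 918 + 153*m)
(1/(332 + 420) + b(I(4, 0), -16))² = (1/(332 + 420) + (918 + 153*(-16)))² = (1/752 + (918 - 2448))² = (1/752 - 1530)² = (-1150559/752)² = 1323786012481/565504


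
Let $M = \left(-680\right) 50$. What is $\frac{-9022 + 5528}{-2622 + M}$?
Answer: $\frac{1747}{18311} \approx 0.095407$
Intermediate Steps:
$M = -34000$
$\frac{-9022 + 5528}{-2622 + M} = \frac{-9022 + 5528}{-2622 - 34000} = - \frac{3494}{-36622} = \left(-3494\right) \left(- \frac{1}{36622}\right) = \frac{1747}{18311}$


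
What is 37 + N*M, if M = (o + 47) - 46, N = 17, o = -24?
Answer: -354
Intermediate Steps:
M = -23 (M = (-24 + 47) - 46 = 23 - 46 = -23)
37 + N*M = 37 + 17*(-23) = 37 - 391 = -354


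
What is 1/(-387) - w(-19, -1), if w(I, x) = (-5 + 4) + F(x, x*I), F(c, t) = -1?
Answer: 773/387 ≈ 1.9974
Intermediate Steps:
w(I, x) = -2 (w(I, x) = (-5 + 4) - 1 = -1 - 1 = -2)
1/(-387) - w(-19, -1) = 1/(-387) - 1*(-2) = -1/387 + 2 = 773/387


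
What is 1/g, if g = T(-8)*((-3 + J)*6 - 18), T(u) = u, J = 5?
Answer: 1/48 ≈ 0.020833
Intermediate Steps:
g = 48 (g = -8*((-3 + 5)*6 - 18) = -8*(2*6 - 18) = -8*(12 - 18) = -8*(-6) = 48)
1/g = 1/48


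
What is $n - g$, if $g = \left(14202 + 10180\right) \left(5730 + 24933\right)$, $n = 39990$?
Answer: $-747585276$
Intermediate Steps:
$g = 747625266$ ($g = 24382 \cdot 30663 = 747625266$)
$n - g = 39990 - 747625266 = -747585276$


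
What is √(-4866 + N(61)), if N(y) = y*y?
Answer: I*√1145 ≈ 33.838*I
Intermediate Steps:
N(y) = y²
√(-4866 + N(61)) = √(-4866 + 61²) = √(-4866 + 3721) = √(-1145) = I*√1145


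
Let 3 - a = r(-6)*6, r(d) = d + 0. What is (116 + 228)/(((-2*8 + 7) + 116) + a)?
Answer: 172/73 ≈ 2.3562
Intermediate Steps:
r(d) = d
a = 39 (a = 3 - (-6)*6 = 3 - 1*(-36) = 3 + 36 = 39)
(116 + 228)/(((-2*8 + 7) + 116) + a) = (116 + 228)/(((-2*8 + 7) + 116) + 39) = 344/(((-16 + 7) + 116) + 39) = 344/((-9 + 116) + 39) = 344/(107 + 39) = 344/146 = 344*(1/146) = 172/73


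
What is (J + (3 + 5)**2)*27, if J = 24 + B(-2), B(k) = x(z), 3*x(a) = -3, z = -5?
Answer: 2349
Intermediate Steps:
x(a) = -1 (x(a) = (1/3)*(-3) = -1)
B(k) = -1
J = 23 (J = 24 - 1 = 23)
(J + (3 + 5)**2)*27 = (23 + (3 + 5)**2)*27 = (23 + 8**2)*27 = (23 + 64)*27 = 87*27 = 2349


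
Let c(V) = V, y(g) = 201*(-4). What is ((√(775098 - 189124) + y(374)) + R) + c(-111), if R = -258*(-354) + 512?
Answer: 90929 + √585974 ≈ 91695.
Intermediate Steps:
y(g) = -804
R = 91844 (R = 91332 + 512 = 91844)
((√(775098 - 189124) + y(374)) + R) + c(-111) = ((√(775098 - 189124) - 804) + 91844) - 111 = ((√585974 - 804) + 91844) - 111 = ((-804 + √585974) + 91844) - 111 = (91040 + √585974) - 111 = 90929 + √585974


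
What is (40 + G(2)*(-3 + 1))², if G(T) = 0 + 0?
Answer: 1600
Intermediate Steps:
G(T) = 0
(40 + G(2)*(-3 + 1))² = (40 + 0*(-3 + 1))² = (40 + 0*(-2))² = (40 + 0)² = 40² = 1600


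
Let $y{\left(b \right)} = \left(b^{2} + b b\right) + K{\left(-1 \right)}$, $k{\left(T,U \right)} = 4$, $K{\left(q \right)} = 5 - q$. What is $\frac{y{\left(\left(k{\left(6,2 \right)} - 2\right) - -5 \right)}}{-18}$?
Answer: $- \frac{52}{9} \approx -5.7778$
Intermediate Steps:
$y{\left(b \right)} = 6 + 2 b^{2}$ ($y{\left(b \right)} = \left(b^{2} + b b\right) + \left(5 - -1\right) = \left(b^{2} + b^{2}\right) + \left(5 + 1\right) = 2 b^{2} + 6 = 6 + 2 b^{2}$)
$\frac{y{\left(\left(k{\left(6,2 \right)} - 2\right) - -5 \right)}}{-18} = \frac{6 + 2 \left(\left(4 - 2\right) - -5\right)^{2}}{-18} = \left(6 + 2 \left(\left(4 - 2\right) + 5\right)^{2}\right) \left(- \frac{1}{18}\right) = \left(6 + 2 \left(2 + 5\right)^{2}\right) \left(- \frac{1}{18}\right) = \left(6 + 2 \cdot 7^{2}\right) \left(- \frac{1}{18}\right) = \left(6 + 2 \cdot 49\right) \left(- \frac{1}{18}\right) = \left(6 + 98\right) \left(- \frac{1}{18}\right) = 104 \left(- \frac{1}{18}\right) = - \frac{52}{9}$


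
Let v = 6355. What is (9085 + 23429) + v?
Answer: 38869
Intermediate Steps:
(9085 + 23429) + v = (9085 + 23429) + 6355 = 32514 + 6355 = 38869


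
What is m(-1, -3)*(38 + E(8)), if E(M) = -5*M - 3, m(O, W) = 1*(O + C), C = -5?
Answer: 30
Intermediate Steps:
m(O, W) = -5 + O (m(O, W) = 1*(O - 5) = 1*(-5 + O) = -5 + O)
E(M) = -3 - 5*M
m(-1, -3)*(38 + E(8)) = (-5 - 1)*(38 + (-3 - 5*8)) = -6*(38 + (-3 - 40)) = -6*(38 - 43) = -6*(-5) = 30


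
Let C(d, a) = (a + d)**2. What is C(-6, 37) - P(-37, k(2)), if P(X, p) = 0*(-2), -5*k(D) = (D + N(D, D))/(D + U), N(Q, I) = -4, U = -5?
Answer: 961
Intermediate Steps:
k(D) = -(-4 + D)/(5*(-5 + D)) (k(D) = -(D - 4)/(5*(D - 5)) = -(-4 + D)/(5*(-5 + D)))
P(X, p) = 0
C(-6, 37) - P(-37, k(2)) = (37 - 6)**2 - 1*0 = 31**2 + 0 = 961 + 0 = 961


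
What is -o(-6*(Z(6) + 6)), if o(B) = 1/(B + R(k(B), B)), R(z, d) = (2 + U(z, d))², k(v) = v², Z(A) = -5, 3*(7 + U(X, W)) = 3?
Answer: -⅒ ≈ -0.10000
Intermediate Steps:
U(X, W) = -6 (U(X, W) = -7 + (⅓)*3 = -7 + 1 = -6)
R(z, d) = 16 (R(z, d) = (2 - 6)² = (-4)² = 16)
o(B) = 1/(16 + B) (o(B) = 1/(B + 16) = 1/(16 + B))
-o(-6*(Z(6) + 6)) = -1/(16 - 6*(-5 + 6)) = -1/(16 - 6*1) = -1/(16 - 6) = -1/10 = -1*⅒ = -⅒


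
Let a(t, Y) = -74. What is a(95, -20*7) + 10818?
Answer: 10744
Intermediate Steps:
a(95, -20*7) + 10818 = -74 + 10818 = 10744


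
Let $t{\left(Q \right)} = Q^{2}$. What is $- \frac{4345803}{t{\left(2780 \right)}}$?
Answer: $- \frac{4345803}{7728400} \approx -0.56232$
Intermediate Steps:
$- \frac{4345803}{t{\left(2780 \right)}} = - \frac{4345803}{2780^{2}} = - \frac{4345803}{7728400}$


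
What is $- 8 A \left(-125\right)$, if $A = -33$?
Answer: $-33000$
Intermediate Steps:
$- 8 A \left(-125\right) = - 8 \left(\left(-33\right) \left(-125\right)\right) = \left(-8\right) 4125 = -33000$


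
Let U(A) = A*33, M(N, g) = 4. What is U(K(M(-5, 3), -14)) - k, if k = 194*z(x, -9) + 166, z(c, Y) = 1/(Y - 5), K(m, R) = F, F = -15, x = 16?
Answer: -4530/7 ≈ -647.14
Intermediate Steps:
K(m, R) = -15
z(c, Y) = 1/(-5 + Y)
U(A) = 33*A
k = 1065/7 (k = 194/(-5 - 9) + 166 = 194/(-14) + 166 = 194*(-1/14) + 166 = -97/7 + 166 = 1065/7 ≈ 152.14)
U(K(M(-5, 3), -14)) - k = 33*(-15) - 1*1065/7 = -495 - 1065/7 = -4530/7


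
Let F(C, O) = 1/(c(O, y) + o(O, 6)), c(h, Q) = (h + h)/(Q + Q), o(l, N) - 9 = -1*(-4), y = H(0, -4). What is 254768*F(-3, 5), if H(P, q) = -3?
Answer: 382152/17 ≈ 22480.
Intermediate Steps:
y = -3
o(l, N) = 13 (o(l, N) = 9 - 1*(-4) = 9 + 4 = 13)
c(h, Q) = h/Q (c(h, Q) = (2*h)/((2*Q)) = (2*h)*(1/(2*Q)) = h/Q)
F(C, O) = 1/(13 - O/3) (F(C, O) = 1/(O/(-3) + 13) = 1/(O*(-1/3) + 13) = 1/(-O/3 + 13) = 1/(13 - O/3))
254768*F(-3, 5) = 254768*(3/(39 - 1*5)) = 254768*(3/(39 - 5)) = 254768*(3/34) = 382152/17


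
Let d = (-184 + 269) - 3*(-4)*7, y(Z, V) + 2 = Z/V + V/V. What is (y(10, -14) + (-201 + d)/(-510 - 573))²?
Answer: 163123984/57471561 ≈ 2.8383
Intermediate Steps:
y(Z, V) = -1 + Z/V (y(Z, V) = -2 + (Z/V + V/V) = -2 + (Z/V + 1) = -2 + (1 + Z/V) = -1 + Z/V)
d = 169 (d = 85 + 12*7 = 85 + 84 = 169)
(y(10, -14) + (-201 + d)/(-510 - 573))² = ((10 - 1*(-14))/(-14) + (-201 + 169)/(-510 - 573))² = (-(10 + 14)/14 - 32/(-1083))² = (-1/14*24 - 32*(-1/1083))² = (-12/7 + 32/1083)² = (-12772/7581)² = 163123984/57471561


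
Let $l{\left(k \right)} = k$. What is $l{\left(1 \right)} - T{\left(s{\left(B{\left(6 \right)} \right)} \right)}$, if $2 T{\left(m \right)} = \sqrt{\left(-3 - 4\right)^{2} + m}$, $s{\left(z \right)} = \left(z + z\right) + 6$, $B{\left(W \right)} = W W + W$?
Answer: $1 - \frac{\sqrt{139}}{2} \approx -4.8949$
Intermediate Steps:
$B{\left(W \right)} = W + W^{2}$ ($B{\left(W \right)} = W^{2} + W = W + W^{2}$)
$s{\left(z \right)} = 6 + 2 z$ ($s{\left(z \right)} = 2 z + 6 = 6 + 2 z$)
$T{\left(m \right)} = \frac{\sqrt{49 + m}}{2}$ ($T{\left(m \right)} = \frac{\sqrt{\left(-3 - 4\right)^{2} + m}}{2} = \frac{\sqrt{\left(-7\right)^{2} + m}}{2} = \frac{\sqrt{49 + m}}{2}$)
$l{\left(1 \right)} - T{\left(s{\left(B{\left(6 \right)} \right)} \right)} = 1 - \frac{\sqrt{49 + \left(6 + 2 \cdot 6 \left(1 + 6\right)\right)}}{2} = 1 - \frac{\sqrt{49 + \left(6 + 2 \cdot 6 \cdot 7\right)}}{2} = 1 - \frac{\sqrt{49 + \left(6 + 2 \cdot 42\right)}}{2} = 1 - \frac{\sqrt{49 + \left(6 + 84\right)}}{2} = 1 - \frac{\sqrt{49 + 90}}{2} = 1 - \frac{\sqrt{139}}{2}$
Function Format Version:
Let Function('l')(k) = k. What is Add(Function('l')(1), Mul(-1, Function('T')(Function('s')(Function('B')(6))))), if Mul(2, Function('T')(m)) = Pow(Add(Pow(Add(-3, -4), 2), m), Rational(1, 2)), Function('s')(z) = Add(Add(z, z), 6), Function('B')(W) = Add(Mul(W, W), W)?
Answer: Add(1, Mul(Rational(-1, 2), Pow(139, Rational(1, 2)))) ≈ -4.8949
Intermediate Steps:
Function('B')(W) = Add(W, Pow(W, 2)) (Function('B')(W) = Add(Pow(W, 2), W) = Add(W, Pow(W, 2)))
Function('s')(z) = Add(6, Mul(2, z)) (Function('s')(z) = Add(Mul(2, z), 6) = Add(6, Mul(2, z)))
Function('T')(m) = Mul(Rational(1, 2), Pow(Add(49, m), Rational(1, 2))) (Function('T')(m) = Mul(Rational(1, 2), Pow(Add(Pow(Add(-3, -4), 2), m), Rational(1, 2))) = Mul(Rational(1, 2), Pow(Add(Pow(-7, 2), m), Rational(1, 2))) = Mul(Rational(1, 2), Pow(Add(49, m), Rational(1, 2))))
Add(Function('l')(1), Mul(-1, Function('T')(Function('s')(Function('B')(6))))) = Add(1, Mul(-1, Mul(Rational(1, 2), Pow(Add(49, Add(6, Mul(2, Mul(6, Add(1, 6))))), Rational(1, 2))))) = Add(1, Mul(-1, Mul(Rational(1, 2), Pow(Add(49, Add(6, Mul(2, Mul(6, 7)))), Rational(1, 2))))) = Add(1, Mul(-1, Mul(Rational(1, 2), Pow(Add(49, Add(6, Mul(2, 42))), Rational(1, 2))))) = Add(1, Mul(-1, Mul(Rational(1, 2), Pow(Add(49, Add(6, 84)), Rational(1, 2))))) = Add(1, Mul(-1, Mul(Rational(1, 2), Pow(Add(49, 90), Rational(1, 2))))) = Add(1, Mul(-1, Mul(Rational(1, 2), Pow(139, Rational(1, 2))))) = Add(1, Mul(Rational(-1, 2), Pow(139, Rational(1, 2))))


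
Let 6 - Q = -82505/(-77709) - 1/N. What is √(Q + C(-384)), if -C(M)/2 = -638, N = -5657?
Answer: 2*√61884680354810704659/439599813 ≈ 35.790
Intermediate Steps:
C(M) = 1276 (C(M) = -2*(-638) = 1276)
Q = 2170790384/439599813 (Q = 6 - (-82505/(-77709) - 1/(-5657)) = 6 - (-82505*(-1/77709) - 1*(-1/5657)) = 6 - (82505/77709 + 1/5657) = 6 - 1*466808494/439599813 = 6 - 466808494/439599813 = 2170790384/439599813 ≈ 4.9381)
√(Q + C(-384)) = √(2170790384/439599813 + 1276) = √(563100151772/439599813) = 2*√61884680354810704659/439599813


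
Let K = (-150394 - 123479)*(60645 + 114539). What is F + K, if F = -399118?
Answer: -47978566750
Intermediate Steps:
K = -47978167632 (K = -273873*175184 = -47978167632)
F + K = -399118 - 47978167632 = -47978566750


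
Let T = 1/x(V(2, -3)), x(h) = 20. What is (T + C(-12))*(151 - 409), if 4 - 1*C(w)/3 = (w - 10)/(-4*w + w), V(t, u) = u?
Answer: -35819/10 ≈ -3581.9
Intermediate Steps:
C(w) = 12 + (-10 + w)/w (C(w) = 12 - 3*(w - 10)/(-4*w + w) = 12 - 3*(-10 + w)/((-3*w)) = 12 - 3*(-10 + w)*(-1/(3*w)) = 12 - (-1)*(-10 + w)/w = 12 + (-10 + w)/w)
T = 1/20 ≈ 0.050000
(T + C(-12))*(151 - 409) = (1/20 + (13 - 10/(-12)))*(151 - 409) = (1/20 + (13 - 10*(-1/12)))*(-258) = (1/20 + (13 + 5/6))*(-258) = (1/20 + 83/6)*(-258) = (833/60)*(-258) = -35819/10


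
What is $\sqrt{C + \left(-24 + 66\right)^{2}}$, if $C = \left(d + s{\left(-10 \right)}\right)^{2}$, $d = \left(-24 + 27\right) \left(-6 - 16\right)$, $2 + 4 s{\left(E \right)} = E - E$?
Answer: $\frac{7 \sqrt{505}}{2} \approx 78.653$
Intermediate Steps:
$s{\left(E \right)} = - \frac{1}{2}$ ($s{\left(E \right)} = - \frac{1}{2} + \frac{E - E}{4} = - \frac{1}{2} + \frac{1}{4} \cdot 0 = - \frac{1}{2} + 0 = - \frac{1}{2}$)
$d = -66$ ($d = 3 \left(-22\right) = -66$)
$C = \frac{17689}{4}$ ($C = \left(-66 - \frac{1}{2}\right)^{2} = \left(- \frac{133}{2}\right)^{2} = \frac{17689}{4} \approx 4422.3$)
$\sqrt{C + \left(-24 + 66\right)^{2}} = \sqrt{\frac{17689}{4} + \left(-24 + 66\right)^{2}} = \sqrt{\frac{17689}{4} + 42^{2}} = \sqrt{\frac{17689}{4} + 1764} = \sqrt{\frac{24745}{4}} = \frac{7 \sqrt{505}}{2}$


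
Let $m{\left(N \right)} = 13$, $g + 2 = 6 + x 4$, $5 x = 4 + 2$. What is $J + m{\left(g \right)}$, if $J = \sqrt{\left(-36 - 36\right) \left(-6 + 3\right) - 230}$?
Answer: $13 + i \sqrt{14} \approx 13.0 + 3.7417 i$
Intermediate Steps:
$x = \frac{6}{5}$ ($x = \frac{4 + 2}{5} = \frac{1}{5} \cdot 6 = \frac{6}{5} \approx 1.2$)
$g = \frac{44}{5}$ ($g = -2 + \left(6 + \frac{6}{5} \cdot 4\right) = -2 + \left(6 + \frac{24}{5}\right) = -2 + \frac{54}{5} = \frac{44}{5} \approx 8.8$)
$J = i \sqrt{14}$ ($J = \sqrt{\left(-72\right) \left(-3\right) - 230} = \sqrt{216 - 230} = \sqrt{-14} = i \sqrt{14} \approx 3.7417 i$)
$J + m{\left(g \right)} = i \sqrt{14} + 13 = 13 + i \sqrt{14}$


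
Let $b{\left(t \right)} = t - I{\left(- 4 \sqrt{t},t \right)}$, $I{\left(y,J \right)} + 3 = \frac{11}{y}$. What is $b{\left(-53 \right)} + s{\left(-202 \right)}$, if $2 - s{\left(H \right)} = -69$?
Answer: $21 - \frac{11 i \sqrt{53}}{212} \approx 21.0 - 0.37774 i$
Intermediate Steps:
$s{\left(H \right)} = 71$ ($s{\left(H \right)} = 2 - -69 = 2 + 69 = 71$)
$I{\left(y,J \right)} = -3 + \frac{11}{y}$
$b{\left(t \right)} = 3 + t + \frac{11}{4 \sqrt{t}}$ ($b{\left(t \right)} = t - \left(-3 + \frac{11}{\left(-4\right) \sqrt{t}}\right) = t - \left(-3 + 11 \left(- \frac{1}{4 \sqrt{t}}\right)\right) = t - \left(-3 - \frac{11}{4 \sqrt{t}}\right) = t + \left(3 + \frac{11}{4 \sqrt{t}}\right) = 3 + t + \frac{11}{4 \sqrt{t}}$)
$b{\left(-53 \right)} + s{\left(-202 \right)} = \left(3 - 53 + \frac{11}{4 i \sqrt{53}}\right) + 71 = \left(3 - 53 + \frac{11 \left(- \frac{i \sqrt{53}}{53}\right)}{4}\right) + 71 = \left(3 - 53 - \frac{11 i \sqrt{53}}{212}\right) + 71 = \left(-50 - \frac{11 i \sqrt{53}}{212}\right) + 71 = 21 - \frac{11 i \sqrt{53}}{212}$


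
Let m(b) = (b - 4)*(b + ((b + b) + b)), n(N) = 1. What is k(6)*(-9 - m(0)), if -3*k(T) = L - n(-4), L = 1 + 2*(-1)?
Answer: -6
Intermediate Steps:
L = -1 (L = 1 - 2 = -1)
m(b) = 4*b*(-4 + b) (m(b) = (-4 + b)*(b + (2*b + b)) = (-4 + b)*(b + 3*b) = (-4 + b)*(4*b) = 4*b*(-4 + b))
k(T) = ⅔ (k(T) = -(-1 - 1*1)/3 = -(-1 - 1)/3 = -⅓*(-2) = ⅔)
k(6)*(-9 - m(0)) = 2*(-9 - 4*0*(-4 + 0))/3 = 2*(-9 - 4*0*(-4))/3 = 2*(-9 - 1*0)/3 = 2*(-9 + 0)/3 = (⅔)*(-9) = -6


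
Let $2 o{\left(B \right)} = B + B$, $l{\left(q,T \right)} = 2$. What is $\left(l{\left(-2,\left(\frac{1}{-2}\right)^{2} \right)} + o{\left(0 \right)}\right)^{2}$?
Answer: $4$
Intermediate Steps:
$o{\left(B \right)} = B$ ($o{\left(B \right)} = \frac{B + B}{2} = \frac{2 B}{2} = B$)
$\left(l{\left(-2,\left(\frac{1}{-2}\right)^{2} \right)} + o{\left(0 \right)}\right)^{2} = \left(2 + 0\right)^{2} = 2^{2} = 4$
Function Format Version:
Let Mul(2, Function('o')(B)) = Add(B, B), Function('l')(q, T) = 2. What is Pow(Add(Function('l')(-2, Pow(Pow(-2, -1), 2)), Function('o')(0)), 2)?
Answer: 4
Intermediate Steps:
Function('o')(B) = B (Function('o')(B) = Mul(Rational(1, 2), Add(B, B)) = Mul(Rational(1, 2), Mul(2, B)) = B)
Pow(Add(Function('l')(-2, Pow(Pow(-2, -1), 2)), Function('o')(0)), 2) = Pow(Add(2, 0), 2) = Pow(2, 2) = 4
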